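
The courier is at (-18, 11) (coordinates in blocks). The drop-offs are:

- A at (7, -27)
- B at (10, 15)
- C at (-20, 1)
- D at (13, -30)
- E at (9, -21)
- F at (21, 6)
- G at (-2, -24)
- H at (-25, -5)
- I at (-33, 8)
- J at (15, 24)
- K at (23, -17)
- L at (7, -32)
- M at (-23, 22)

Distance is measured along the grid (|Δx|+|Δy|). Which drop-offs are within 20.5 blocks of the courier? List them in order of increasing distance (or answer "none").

C, M, I

Distances from (-18, 11):
A: |25| + |-38| = 25 + 38 = 63 blocks
B: |28| + |4| = 28 + 4 = 32 blocks
C: |-2| + |-10| = 2 + 10 = 12 blocks
D: |31| + |-41| = 31 + 41 = 72 blocks
E: |27| + |-32| = 27 + 32 = 59 blocks
F: |39| + |-5| = 39 + 5 = 44 blocks
G: |16| + |-35| = 16 + 35 = 51 blocks
H: |-7| + |-16| = 7 + 16 = 23 blocks
I: |-15| + |-3| = 15 + 3 = 18 blocks
J: |33| + |13| = 33 + 13 = 46 blocks
K: |41| + |-28| = 41 + 28 = 69 blocks
L: |25| + |-43| = 25 + 43 = 68 blocks
M: |-5| + |11| = 5 + 11 = 16 blocks
Threshold 20.5 blocks: C (12 blocks), M (16 blocks), I (18 blocks) are within range.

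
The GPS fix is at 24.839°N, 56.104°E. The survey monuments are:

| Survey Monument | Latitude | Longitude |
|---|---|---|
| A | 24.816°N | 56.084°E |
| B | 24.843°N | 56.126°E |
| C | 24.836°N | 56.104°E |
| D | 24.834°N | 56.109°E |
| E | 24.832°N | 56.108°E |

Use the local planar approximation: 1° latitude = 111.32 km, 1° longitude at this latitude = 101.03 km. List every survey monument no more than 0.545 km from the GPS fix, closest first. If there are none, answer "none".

Distances from 24.839°N, 56.104°E:
A: √((-0.023·111.32)² + (-0.020·101.03)²) = √(6.55544 + 4.08282) = 3.262 km
B: √((0.004·111.32)² + (0.022·101.03)²) = √(0.19827 + 4.94022) = 2.267 km
C: √((-0.003·111.32)² + (0.000·101.03)²) = √(0.11153 + 0.00000) = 0.334 km
D: √((-0.005·111.32)² + (0.005·101.03)²) = √(0.30980 + 0.25518) = 0.752 km
E: √((-0.007·111.32)² + (0.004·101.03)²) = √(0.60721 + 0.16331) = 0.878 km
Threshold 0.545 km: C (0.334 km) is within range.

C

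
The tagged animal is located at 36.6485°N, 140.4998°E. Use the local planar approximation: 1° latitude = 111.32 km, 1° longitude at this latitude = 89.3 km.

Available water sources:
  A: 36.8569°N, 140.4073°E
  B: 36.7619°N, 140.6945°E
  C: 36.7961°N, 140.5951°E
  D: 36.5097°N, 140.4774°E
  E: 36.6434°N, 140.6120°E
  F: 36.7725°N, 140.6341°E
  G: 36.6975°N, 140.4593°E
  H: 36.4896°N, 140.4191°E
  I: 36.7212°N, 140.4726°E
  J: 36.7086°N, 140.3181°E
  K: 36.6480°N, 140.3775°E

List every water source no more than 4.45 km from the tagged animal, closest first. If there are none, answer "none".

Distances from 36.6485°N, 140.4998°E:
A: √((0.2084·111.32)² + (-0.0925·89.3)²) = √(538.197684 + 68.231730) = 24.6258 km
B: √((0.1134·111.32)² + (0.1947·89.3)²) = √(159.357499 + 302.297685) = 21.4862 km
C: √((0.1476·111.32)² + (0.0953·89.3)²) = √(269.972240 + 72.425036) = 18.5040 km
D: √((-0.1388·111.32)² + (-0.0224·89.3)²) = √(238.740076 + 4.001280) = 15.5802 km
E: √((-0.0051·111.32)² + (0.1122·89.3)²) = √(0.322320 + 100.389579) = 10.0355 km
F: √((0.1240·111.32)² + (0.1343·89.3)²) = √(190.541582 + 143.831809) = 18.2859 km
G: √((0.0490·111.32)² + (-0.0405·89.3)²) = √(29.753534 + 13.080157) = 6.5447 km
H: √((-0.1589·111.32)² + (-0.0807·89.3)²) = √(312.891806 + 51.933786) = 19.1004 km
I: √((0.0727·111.32)² + (-0.0272·89.3)²) = √(65.496066 + 5.899847) = 8.4496 km
J: √((0.0601·111.32)² + (-0.1817·89.3)²) = √(44.760542 + 263.276910) = 17.5510 km
K: √((-0.0005·111.32)² + (-0.1223·89.3)²) = √(0.003098 + 119.276760) = 10.9215 km
Threshold 4.45 km: none within range.

none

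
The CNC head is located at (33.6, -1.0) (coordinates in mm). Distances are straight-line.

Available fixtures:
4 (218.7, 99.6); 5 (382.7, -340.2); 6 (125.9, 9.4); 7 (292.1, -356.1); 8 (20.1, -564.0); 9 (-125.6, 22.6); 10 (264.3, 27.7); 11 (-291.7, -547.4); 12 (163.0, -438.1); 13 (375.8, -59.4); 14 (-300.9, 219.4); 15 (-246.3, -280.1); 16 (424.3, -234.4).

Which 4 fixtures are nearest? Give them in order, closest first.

Distances from (33.6, -1.0):
4: 210.7 mm
5: 486.8 mm
6: 92.9 mm
7: 439.2 mm
8: 563.2 mm
9: 160.9 mm
10: 232.5 mm
11: 635.9 mm
12: 455.9 mm
13: 347.1 mm
14: 400.6 mm
15: 395.3 mm
16: 455.1 mm
Sorted: 6 (92.9 mm) < 9 (160.9 mm) < 4 (210.7 mm) < 10 (232.5 mm) < 13 (347.1 mm) < 15 (395.3 mm) < …

6, 9, 4, 10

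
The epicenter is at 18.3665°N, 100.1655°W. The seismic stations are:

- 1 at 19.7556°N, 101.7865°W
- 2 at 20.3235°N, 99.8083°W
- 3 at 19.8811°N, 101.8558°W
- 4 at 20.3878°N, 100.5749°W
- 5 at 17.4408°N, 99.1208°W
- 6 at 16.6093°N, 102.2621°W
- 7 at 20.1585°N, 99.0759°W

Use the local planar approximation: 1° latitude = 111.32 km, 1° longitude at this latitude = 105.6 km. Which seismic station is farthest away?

6

Distances from 18.3665°N, 100.1655°W:
1: √((1.3891·111.32)² + (-1.6210·105.6)²) = √(23911.863228 + 29301.770742) = 230.6808 km
2: √((1.9570·111.32)² + (0.3572·105.6)²) = √(47460.034178 + 1422.822541) = 221.0947 km
3: √((1.5146·111.32)² + (-1.6903·105.6)²) = √(28427.737746 + 31860.707779) = 245.5371 km
4: √((2.0213·111.32)² + (-0.4094·105.6)²) = √(50630.002324 + 1869.061161) = 229.1267 km
5: √((-0.9257·111.32)² + (1.0447·105.6)²) = √(10619.080738 + 12170.573005) = 150.9624 km
6: √((-1.7572·111.32)² + (-2.0966·105.6)²) = √(38263.860497 + 49018.385089) = 295.4357 km
7: √((1.7920·111.32)² + (1.0896·105.6)²) = √(39794.440772 + 13239.208614) = 230.2904 km
Maximum: 6 at 295.4357 km.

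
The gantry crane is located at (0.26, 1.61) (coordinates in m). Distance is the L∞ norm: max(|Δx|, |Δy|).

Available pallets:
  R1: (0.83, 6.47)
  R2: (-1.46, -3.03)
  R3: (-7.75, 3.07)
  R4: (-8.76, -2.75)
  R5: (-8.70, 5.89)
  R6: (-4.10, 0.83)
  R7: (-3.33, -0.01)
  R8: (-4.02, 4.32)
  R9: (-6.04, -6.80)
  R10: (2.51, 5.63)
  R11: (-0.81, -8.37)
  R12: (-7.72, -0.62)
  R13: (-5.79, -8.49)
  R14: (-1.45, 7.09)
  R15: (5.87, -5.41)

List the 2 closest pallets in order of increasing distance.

Distances from (0.26, 1.61):
R1: max(|0.57|, |4.86|) = 4.86 m
R2: max(|-1.72|, |-4.64|) = 4.64 m
R3: max(|-8.01|, |1.46|) = 8.01 m
R4: max(|-9.02|, |-4.36|) = 9.02 m
R5: max(|-8.96|, |4.28|) = 8.96 m
R6: max(|-4.36|, |-0.78|) = 4.36 m
R7: max(|-3.59|, |-1.62|) = 3.59 m
R8: max(|-4.28|, |2.71|) = 4.28 m
R9: max(|-6.30|, |-8.41|) = 8.41 m
R10: max(|2.25|, |4.02|) = 4.02 m
R11: max(|-1.07|, |-9.98|) = 9.98 m
R12: max(|-7.98|, |-2.23|) = 7.98 m
R13: max(|-6.05|, |-10.10|) = 10.10 m
R14: max(|-1.71|, |5.48|) = 5.48 m
R15: max(|5.61|, |-7.02|) = 7.02 m
Sorted: R7 (3.59 m) < R10 (4.02 m) < R8 (4.28 m) < R6 (4.36 m) < …

R7, R10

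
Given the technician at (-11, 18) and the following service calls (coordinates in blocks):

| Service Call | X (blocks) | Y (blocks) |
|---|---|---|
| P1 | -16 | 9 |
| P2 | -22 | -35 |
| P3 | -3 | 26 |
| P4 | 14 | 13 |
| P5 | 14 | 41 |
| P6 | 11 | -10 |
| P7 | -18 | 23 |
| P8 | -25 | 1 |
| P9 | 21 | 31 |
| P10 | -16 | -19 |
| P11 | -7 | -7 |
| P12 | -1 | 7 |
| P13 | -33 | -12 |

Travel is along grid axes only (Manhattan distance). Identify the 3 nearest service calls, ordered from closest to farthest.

Distances from (-11, 18):
P1: |-5| + |-9| = 5 + 9 = 14 blocks
P2: |-11| + |-53| = 11 + 53 = 64 blocks
P3: |8| + |8| = 8 + 8 = 16 blocks
P4: |25| + |-5| = 25 + 5 = 30 blocks
P5: |25| + |23| = 25 + 23 = 48 blocks
P6: |22| + |-28| = 22 + 28 = 50 blocks
P7: |-7| + |5| = 7 + 5 = 12 blocks
P8: |-14| + |-17| = 14 + 17 = 31 blocks
P9: |32| + |13| = 32 + 13 = 45 blocks
P10: |-5| + |-37| = 5 + 37 = 42 blocks
P11: |4| + |-25| = 4 + 25 = 29 blocks
P12: |10| + |-11| = 10 + 11 = 21 blocks
P13: |-22| + |-30| = 22 + 30 = 52 blocks
Sorted: P7 (12 blocks) < P1 (14 blocks) < P3 (16 blocks) < P12 (21 blocks) < P11 (29 blocks) < …

P7, P1, P3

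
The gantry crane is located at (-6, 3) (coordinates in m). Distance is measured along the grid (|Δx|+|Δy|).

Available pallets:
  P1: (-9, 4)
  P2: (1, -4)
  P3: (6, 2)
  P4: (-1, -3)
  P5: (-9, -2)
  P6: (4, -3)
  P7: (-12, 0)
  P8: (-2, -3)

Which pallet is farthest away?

P6

Distances from (-6, 3):
P1: |-3| + |1| = 3 + 1 = 4 m
P2: |7| + |-7| = 7 + 7 = 14 m
P3: |12| + |-1| = 12 + 1 = 13 m
P4: |5| + |-6| = 5 + 6 = 11 m
P5: |-3| + |-5| = 3 + 5 = 8 m
P6: |10| + |-6| = 10 + 6 = 16 m
P7: |-6| + |-3| = 6 + 3 = 9 m
P8: |4| + |-6| = 4 + 6 = 10 m
Maximum: P6 at 16 m.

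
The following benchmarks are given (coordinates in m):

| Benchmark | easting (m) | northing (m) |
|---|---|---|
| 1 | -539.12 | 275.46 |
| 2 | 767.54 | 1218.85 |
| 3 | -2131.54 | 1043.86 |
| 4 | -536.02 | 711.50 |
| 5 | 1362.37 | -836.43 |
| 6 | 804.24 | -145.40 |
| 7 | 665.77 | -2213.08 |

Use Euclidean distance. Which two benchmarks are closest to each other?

1 and 4

Pairwise distances:
1–4: 436.05 m
5–6: 888.27 m
2–6: 1364.74 m
2–4: 1398.81 m
1–6: 1407.74 m
5–7: 1542.86 m
4–6: 1590.78 m
1–2: 1611.63 m
3–4: 1629.77 m
1–3: 1768.12 m
6–7: 2072.31 m
2–5: 2139.63 m
1–5: 2202.72 m
4–5: 2449.48 m
1–7: 2764.89 m
2–3: 2904.36 m
4–7: 3161.88 m
3–6: 3167.51 m
2–7: 3433.44 m
3–5: 3967.73 m
3–7: 4293.32 m
Closest pair: 1–4 at 436.05 m.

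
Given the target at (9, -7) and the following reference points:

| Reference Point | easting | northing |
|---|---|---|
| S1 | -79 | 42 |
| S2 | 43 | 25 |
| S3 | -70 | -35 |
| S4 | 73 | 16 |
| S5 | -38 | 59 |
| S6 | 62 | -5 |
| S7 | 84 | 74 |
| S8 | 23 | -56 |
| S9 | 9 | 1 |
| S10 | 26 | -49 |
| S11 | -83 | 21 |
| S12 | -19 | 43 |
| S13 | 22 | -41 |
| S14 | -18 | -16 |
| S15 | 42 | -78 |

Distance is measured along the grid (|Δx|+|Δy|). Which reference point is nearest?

S9

Distances from (9, -7):
S1: 137
S2: 66
S3: 107
S4: 87
S5: 113
S6: 55
S7: 156
S8: 63
S9: 8
S10: 59
S11: 120
S12: 78
S13: 47
S14: 36
S15: 104
Minimum: S9 at 8.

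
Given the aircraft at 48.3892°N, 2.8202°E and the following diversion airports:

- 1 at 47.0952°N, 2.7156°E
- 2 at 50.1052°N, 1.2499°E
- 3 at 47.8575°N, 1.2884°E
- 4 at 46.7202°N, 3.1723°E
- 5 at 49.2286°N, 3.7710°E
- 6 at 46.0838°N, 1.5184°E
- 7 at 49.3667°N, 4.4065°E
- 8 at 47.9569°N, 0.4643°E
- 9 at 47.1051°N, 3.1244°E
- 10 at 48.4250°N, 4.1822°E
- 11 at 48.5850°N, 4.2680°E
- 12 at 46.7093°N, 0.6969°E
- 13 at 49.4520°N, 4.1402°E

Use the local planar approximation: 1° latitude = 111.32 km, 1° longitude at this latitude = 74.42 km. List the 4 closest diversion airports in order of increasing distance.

10, 11, 5, 3

Distances from 48.3892°N, 2.8202°E:
1: √((-1.2940·111.32)² + (-0.1046·74.42)²) = √(20749.849352 + 60.595825) = 144.2583 km
2: √((1.7160·111.32)² + (-1.5703·74.42)²) = √(36490.596471 + 13656.663004) = 223.9358 km
3: √((-0.5317·111.32)² + (-1.5318·74.42)²) = √(3503.319254 + 12995.214780) = 128.4466 km
4: √((-1.6690·111.32)² + (0.3521·74.42)²) = √(34519.068576 + 686.611988) = 187.6318 km
5: √((0.8394·111.32)² + (0.9508·74.42)²) = √(8731.408859 + 5006.770417) = 117.2100 km
6: √((-2.3054·111.32)² + (-1.3018·74.42)²) = √(65862.615468 + 9385.725875) = 274.3143 km
7: √((0.9775·111.32)² + (1.5863·74.42)²) = √(11840.769514 + 13936.380007) = 160.5526 km
8: √((-0.4323·111.32)² + (-2.3559·74.42)²) = √(2315.884342 + 30739.233627) = 181.8107 km
9: √((-1.2841·111.32)² + (0.3042·74.42)²) = √(20433.562347 + 512.504580) = 144.7276 km
10: √((0.0358·111.32)² + (1.3620·74.42)²) = √(15.882265 + 10273.857709) = 101.4384 km
11: √((0.1958·111.32)² + (1.4478·74.42)²) = √(475.085494 + 11609.044500) = 109.9278 km
12: √((-1.6799·111.32)² + (-2.1233·74.42)²) = √(34971.419074 + 24969.051832) = 244.8274 km
13: √((1.0628·111.32)² + (1.3200·74.42)²) = √(13997.468112 + 9649.997343) = 153.7773 km
Sorted: 10 (101.4384 km) < 11 (109.9278 km) < 5 (117.2100 km) < 3 (128.4466 km) < 1 (144.2583 km) < 9 (144.7276 km) < …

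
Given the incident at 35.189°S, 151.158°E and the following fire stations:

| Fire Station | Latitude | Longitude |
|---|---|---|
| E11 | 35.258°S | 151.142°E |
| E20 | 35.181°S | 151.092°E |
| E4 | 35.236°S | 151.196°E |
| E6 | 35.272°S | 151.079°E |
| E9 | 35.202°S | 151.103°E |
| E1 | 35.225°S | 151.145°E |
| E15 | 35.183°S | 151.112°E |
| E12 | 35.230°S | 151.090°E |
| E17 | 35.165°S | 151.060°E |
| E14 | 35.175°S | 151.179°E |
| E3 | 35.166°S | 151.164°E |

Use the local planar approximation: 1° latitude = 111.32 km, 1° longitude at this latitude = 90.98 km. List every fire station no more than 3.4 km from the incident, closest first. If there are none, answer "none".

Distances from 35.189°S, 151.158°E:
E11: 7.818 km
E20: 6.070 km
E4: 6.271 km
E6: 11.706 km
E9: 5.209 km
E1: 4.178 km
E15: 4.238 km
E12: 7.688 km
E17: 9.308 km
E14: 2.466 km
E3: 2.618 km
Threshold 3.4 km: E14 (2.466 km), E3 (2.618 km) are within range.

E14, E3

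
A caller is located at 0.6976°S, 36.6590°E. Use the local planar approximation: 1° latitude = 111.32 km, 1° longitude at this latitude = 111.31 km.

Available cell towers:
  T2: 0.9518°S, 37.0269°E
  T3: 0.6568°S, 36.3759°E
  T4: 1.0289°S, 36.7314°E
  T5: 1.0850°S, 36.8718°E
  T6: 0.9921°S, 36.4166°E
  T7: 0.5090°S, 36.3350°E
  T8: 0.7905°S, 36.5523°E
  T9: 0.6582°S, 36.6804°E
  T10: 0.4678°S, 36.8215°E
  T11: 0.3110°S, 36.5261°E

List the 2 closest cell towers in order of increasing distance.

Distances from 0.6976°S, 36.6590°E:
T2: 49.7768 km
T3: 31.8375 km
T4: 37.7505 km
T5: 49.2022 km
T6: 42.4591 km
T7: 41.7305 km
T8: 15.7482 km
T9: 4.9911 km
T10: 31.3301 km
T11: 45.5078 km
Sorted: T9 (4.9911 km) < T8 (15.7482 km) < T10 (31.3301 km) < T3 (31.8375 km) < …

T9, T8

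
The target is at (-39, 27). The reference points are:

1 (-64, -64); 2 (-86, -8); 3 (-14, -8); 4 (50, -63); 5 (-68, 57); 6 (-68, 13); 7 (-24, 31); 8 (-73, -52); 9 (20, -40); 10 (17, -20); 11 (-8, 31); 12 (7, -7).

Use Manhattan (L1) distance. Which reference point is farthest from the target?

4

Distances from (-39, 27):
1: |-25| + |-91| = 25 + 91 = 116
2: |-47| + |-35| = 47 + 35 = 82
3: |25| + |-35| = 25 + 35 = 60
4: |89| + |-90| = 89 + 90 = 179
5: |-29| + |30| = 29 + 30 = 59
6: |-29| + |-14| = 29 + 14 = 43
7: |15| + |4| = 15 + 4 = 19
8: |-34| + |-79| = 34 + 79 = 113
9: |59| + |-67| = 59 + 67 = 126
10: |56| + |-47| = 56 + 47 = 103
11: |31| + |4| = 31 + 4 = 35
12: |46| + |-34| = 46 + 34 = 80
Maximum: 4 at 179.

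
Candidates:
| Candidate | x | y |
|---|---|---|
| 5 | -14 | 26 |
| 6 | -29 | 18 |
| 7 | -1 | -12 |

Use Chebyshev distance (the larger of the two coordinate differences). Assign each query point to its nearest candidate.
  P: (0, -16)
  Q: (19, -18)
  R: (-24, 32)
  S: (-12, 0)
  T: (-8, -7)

P at (0, -16):
  5: 42
  6: 34
  7: 4
  → nearest: 7 (4)
Q at (19, -18):
  5: 44
  6: 48
  7: 20
  → nearest: 7 (20)
R at (-24, 32):
  5: 10
  6: 14
  7: 44
  → nearest: 5 (10)
S at (-12, 0):
  5: 26
  6: 18
  7: 12
  → nearest: 7 (12)
T at (-8, -7):
  5: 33
  6: 25
  7: 7
  → nearest: 7 (7)

P→7; Q→7; R→5; S→7; T→7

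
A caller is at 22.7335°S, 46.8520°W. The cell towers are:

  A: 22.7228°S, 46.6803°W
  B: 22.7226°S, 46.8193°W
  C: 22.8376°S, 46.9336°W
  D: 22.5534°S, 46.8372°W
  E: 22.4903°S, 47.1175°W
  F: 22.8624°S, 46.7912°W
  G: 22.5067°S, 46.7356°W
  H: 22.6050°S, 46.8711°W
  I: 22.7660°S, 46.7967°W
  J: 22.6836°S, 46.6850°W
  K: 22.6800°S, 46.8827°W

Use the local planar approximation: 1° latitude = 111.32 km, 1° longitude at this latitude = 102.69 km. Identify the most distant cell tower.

Distances from 22.7335°S, 46.8520°W:
A: 17.6721 km
B: 3.5705 km
C: 14.3006 km
D: 20.1063 km
E: 38.4225 km
F: 15.6486 km
G: 27.9340 km
H: 14.4385 km
I: 6.7333 km
J: 18.0264 km
K: 6.7386 km
Maximum: E at 38.4225 km.

E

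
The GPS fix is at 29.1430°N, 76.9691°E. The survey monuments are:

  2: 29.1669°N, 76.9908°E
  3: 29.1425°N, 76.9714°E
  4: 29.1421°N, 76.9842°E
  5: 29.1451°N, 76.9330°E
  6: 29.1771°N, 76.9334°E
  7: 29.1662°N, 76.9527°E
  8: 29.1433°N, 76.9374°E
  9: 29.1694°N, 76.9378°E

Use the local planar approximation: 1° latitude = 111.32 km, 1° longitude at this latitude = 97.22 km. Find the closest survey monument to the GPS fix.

Distances from 29.1430°N, 76.9691°E:
2: √((0.0239·111.32)² + (0.0217·97.22)²) = √(7.078516 + 4.450724) = 3.3955 km
3: √((-0.0005·111.32)² + (0.0023·97.22)²) = √(0.003098 + 0.050000) = 0.2304 km
4: √((-0.0009·111.32)² + (0.0151·97.22)²) = √(0.010038 + 2.155089) = 1.4714 km
5: √((0.0021·111.32)² + (-0.0361·97.22)²) = √(0.054649 + 12.317587) = 3.5174 km
6: √((0.0341·111.32)² + (-0.0357·97.22)²) = √(14.409707 + 12.046133) = 5.1435 km
7: √((0.0232·111.32)² + (-0.0164·97.22)²) = √(6.669947 + 2.542137) = 3.0351 km
8: √((0.0003·111.32)² + (-0.0317·97.22)²) = √(0.001115 + 9.497947) = 3.0821 km
9: √((0.0264·111.32)² + (-0.0313·97.22)²) = √(8.636828 + 9.259764) = 4.2304 km
Minimum: 3 at 0.2304 km.

3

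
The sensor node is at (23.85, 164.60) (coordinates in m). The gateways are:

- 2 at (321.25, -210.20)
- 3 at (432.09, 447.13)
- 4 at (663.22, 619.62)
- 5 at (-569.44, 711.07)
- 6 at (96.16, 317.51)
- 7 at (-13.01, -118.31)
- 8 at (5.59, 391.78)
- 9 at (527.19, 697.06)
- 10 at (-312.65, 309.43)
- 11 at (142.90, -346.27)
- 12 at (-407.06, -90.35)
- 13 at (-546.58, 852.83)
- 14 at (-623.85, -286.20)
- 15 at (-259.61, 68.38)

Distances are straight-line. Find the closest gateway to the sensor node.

6

Distances from (23.85, 164.60):
2: √((297.40)² + (-374.80)²) = √(88446.7600 + 140475.0400) = 478.46 m
3: √((408.24)² + (282.53)²) = √(166659.8976 + 79823.2009) = 496.47 m
4: √((639.37)² + (455.02)²) = √(408793.9969 + 207043.2004) = 784.75 m
5: √((-593.29)² + (546.47)²) = √(351993.0241 + 298629.4609) = 806.61 m
6: √((72.31)² + (152.91)²) = √(5228.7361 + 23381.4681) = 169.15 m
7: √((-36.86)² + (-282.91)²) = √(1358.6596 + 80038.0681) = 285.30 m
8: √((-18.26)² + (227.18)²) = √(333.4276 + 51610.7524) = 227.91 m
9: √((503.34)² + (532.46)²) = √(253351.1556 + 283513.6516) = 732.71 m
10: √((-336.50)² + (144.83)²) = √(113232.2500 + 20975.7289) = 366.34 m
11: √((119.05)² + (-510.87)²) = √(14172.9025 + 260988.1569) = 524.56 m
12: √((-430.91)² + (-254.95)²) = √(185683.4281 + 64999.5025) = 500.68 m
13: √((-570.43)² + (688.23)²) = √(325390.3849 + 473660.5329) = 893.90 m
14: √((-647.70)² + (-450.80)²) = √(419515.2900 + 203220.6400) = 789.14 m
15: √((-283.46)² + (-96.22)²) = √(80349.5716 + 9258.2884) = 299.35 m
Minimum: 6 at 169.15 m.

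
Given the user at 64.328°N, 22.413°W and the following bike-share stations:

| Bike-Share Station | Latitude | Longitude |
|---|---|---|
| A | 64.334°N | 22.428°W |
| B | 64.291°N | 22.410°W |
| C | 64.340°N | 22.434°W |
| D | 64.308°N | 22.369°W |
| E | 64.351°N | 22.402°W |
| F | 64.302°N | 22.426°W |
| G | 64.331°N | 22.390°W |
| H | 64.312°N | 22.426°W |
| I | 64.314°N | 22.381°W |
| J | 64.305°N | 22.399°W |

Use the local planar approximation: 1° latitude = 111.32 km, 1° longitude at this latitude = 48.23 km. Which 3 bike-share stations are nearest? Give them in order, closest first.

A, G, C

Distances from 64.328°N, 22.413°W:
A: 0.985 km
B: 4.121 km
C: 1.676 km
D: 3.076 km
E: 2.615 km
F: 2.961 km
G: 1.158 km
H: 1.888 km
I: 2.193 km
J: 2.648 km
Sorted: A (0.985 km) < G (1.158 km) < C (1.676 km) < H (1.888 km) < I (2.193 km) < …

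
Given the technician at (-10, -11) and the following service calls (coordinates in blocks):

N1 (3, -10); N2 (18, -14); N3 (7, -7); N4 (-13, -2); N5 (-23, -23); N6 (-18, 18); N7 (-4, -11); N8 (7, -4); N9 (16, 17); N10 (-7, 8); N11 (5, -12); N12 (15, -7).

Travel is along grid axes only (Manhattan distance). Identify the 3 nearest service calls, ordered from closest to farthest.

Distances from (-10, -11):
N1: |13| + |1| = 13 + 1 = 14 blocks
N2: |28| + |-3| = 28 + 3 = 31 blocks
N3: |17| + |4| = 17 + 4 = 21 blocks
N4: |-3| + |9| = 3 + 9 = 12 blocks
N5: |-13| + |-12| = 13 + 12 = 25 blocks
N6: |-8| + |29| = 8 + 29 = 37 blocks
N7: |6| + |0| = 6 + 0 = 6 blocks
N8: |17| + |7| = 17 + 7 = 24 blocks
N9: |26| + |28| = 26 + 28 = 54 blocks
N10: |3| + |19| = 3 + 19 = 22 blocks
N11: |15| + |-1| = 15 + 1 = 16 blocks
N12: |25| + |4| = 25 + 4 = 29 blocks
Sorted: N7 (6 blocks) < N4 (12 blocks) < N1 (14 blocks) < N11 (16 blocks) < N3 (21 blocks) < …

N7, N4, N1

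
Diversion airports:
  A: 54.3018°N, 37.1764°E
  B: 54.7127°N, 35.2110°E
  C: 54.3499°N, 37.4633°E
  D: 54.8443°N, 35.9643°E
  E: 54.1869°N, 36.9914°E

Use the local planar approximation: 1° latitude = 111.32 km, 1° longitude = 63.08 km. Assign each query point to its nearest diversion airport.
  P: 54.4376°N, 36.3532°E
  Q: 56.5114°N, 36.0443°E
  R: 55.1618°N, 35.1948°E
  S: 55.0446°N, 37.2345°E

P at 54.4376°N, 36.3532°E:
  A: 54.0832 km
  B: 78.2882 km
  C: 70.7024 km
  D: 51.4930 km
  E: 48.9850 km
  → nearest: E (48.9850 km)
Q at 56.5114°N, 36.0443°E:
  A: 256.1296 km
  B: 207.0159 km
  C: 256.7280 km
  D: 185.6502 km
  E: 265.5705 km
  → nearest: D (185.6502 km)
R at 55.1618°N, 35.1948°E:
  A: 157.4486 km
  B: 50.0043 km
  C: 169.2496 km
  D: 60.0445 km
  E: 156.9122 km
  → nearest: B (50.0043 km)
S at 55.0446°N, 37.2345°E:
  A: 82.7697 km
  B: 132.8822 km
  C: 78.6693 km
  D: 83.1689 km
  E: 96.7028 km
  → nearest: C (78.6693 km)

P→E; Q→D; R→B; S→C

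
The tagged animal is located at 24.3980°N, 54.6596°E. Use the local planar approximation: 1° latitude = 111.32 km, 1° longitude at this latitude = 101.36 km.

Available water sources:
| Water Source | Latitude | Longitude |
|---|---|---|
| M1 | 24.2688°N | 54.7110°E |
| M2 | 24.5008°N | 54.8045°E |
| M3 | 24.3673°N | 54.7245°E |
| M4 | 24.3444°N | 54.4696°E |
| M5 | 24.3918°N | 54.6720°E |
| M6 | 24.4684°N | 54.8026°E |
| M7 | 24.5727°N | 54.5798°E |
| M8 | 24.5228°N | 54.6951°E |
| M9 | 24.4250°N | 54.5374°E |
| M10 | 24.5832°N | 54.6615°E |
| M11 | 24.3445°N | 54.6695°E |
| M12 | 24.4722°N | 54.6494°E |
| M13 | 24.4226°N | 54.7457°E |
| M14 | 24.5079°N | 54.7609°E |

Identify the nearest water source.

Distances from 24.3980°N, 54.6596°E:
M1: √((-0.1292·111.32)² + (0.0514·101.36)²) = √(206.857572 + 27.143100) = 15.2971 km
M2: √((0.1028·111.32)² + (0.1449·101.36)²) = √(130.958178 + 215.709849) = 18.6190 km
M3: √((-0.0307·111.32)² + (0.0649·101.36)²) = √(11.679470 + 43.273557) = 7.4130 km
M4: √((-0.0536·111.32)² + (-0.1900·101.36)²) = √(35.602129 + 370.885971) = 20.1616 km
M5: √((-0.0062·111.32)² + (0.0124·101.36)²) = √(0.476354 + 1.579707) = 1.4339 km
M6: √((0.0704·111.32)² + (0.1430·101.36)²) = √(61.417440 + 210.089950) = 16.4775 km
M7: √((0.1747·111.32)² + (-0.0798·101.36)²) = √(378.209301 + 65.424285) = 21.0626 km
M8: √((0.1248·111.32)² + (0.0355·101.36)²) = √(193.008114 + 12.947619) = 14.3512 km
M9: √((0.0270·111.32)² + (-0.1222·101.36)²) = √(9.033872 + 153.417752) = 12.7457 km
M10: √((0.1852·111.32)² + (0.0019·101.36)²) = √(425.038588 + 0.037089) = 20.6174 km
M11: √((-0.0535·111.32)² + (0.0099·101.36)²) = √(35.469410 + 1.006940) = 6.0396 km
M12: √((0.0742·111.32)² + (-0.0102·101.36)²) = √(68.226675 + 1.068891) = 8.3244 km
M13: √((0.0246·111.32)² + (0.0861·101.36)²) = √(7.499229 + 76.162205) = 9.1467 km
M14: √((0.1099·111.32)² + (0.1013·101.36)²) = √(149.672420 + 105.427060) = 15.9718 km
Minimum: M5 at 1.4339 km.

M5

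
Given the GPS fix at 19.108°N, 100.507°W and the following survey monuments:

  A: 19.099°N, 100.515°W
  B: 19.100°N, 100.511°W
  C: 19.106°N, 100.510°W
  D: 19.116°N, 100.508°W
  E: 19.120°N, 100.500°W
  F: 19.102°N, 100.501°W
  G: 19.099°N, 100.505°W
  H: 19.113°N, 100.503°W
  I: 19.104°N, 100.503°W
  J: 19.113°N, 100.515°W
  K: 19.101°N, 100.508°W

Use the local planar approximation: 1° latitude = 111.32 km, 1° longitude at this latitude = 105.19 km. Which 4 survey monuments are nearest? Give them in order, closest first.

C, I, H, K

Distances from 19.108°N, 100.507°W:
A: √((-0.009·111.32)² + (-0.008·105.19)²) = √(1.00376 + 0.70816) = 1.308 km
B: √((-0.008·111.32)² + (-0.004·105.19)²) = √(0.79310 + 0.17704) = 0.985 km
C: √((-0.002·111.32)² + (-0.003·105.19)²) = √(0.04957 + 0.09958) = 0.386 km
D: √((0.008·111.32)² + (-0.001·105.19)²) = √(0.79310 + 0.01106) = 0.897 km
E: √((0.012·111.32)² + (0.007·105.19)²) = √(1.78447 + 0.54218) = 1.525 km
F: √((-0.006·111.32)² + (0.006·105.19)²) = √(0.44612 + 0.39834) = 0.919 km
G: √((-0.009·111.32)² + (0.002·105.19)²) = √(1.00376 + 0.04426) = 1.024 km
H: √((0.005·111.32)² + (0.004·105.19)²) = √(0.30980 + 0.17704) = 0.698 km
I: √((-0.004·111.32)² + (0.004·105.19)²) = √(0.19827 + 0.17704) = 0.613 km
J: √((0.005·111.32)² + (-0.008·105.19)²) = √(0.30980 + 0.70816) = 1.009 km
K: √((-0.007·111.32)² + (-0.001·105.19)²) = √(0.60721 + 0.01106) = 0.786 km
Sorted: C (0.386 km) < I (0.613 km) < H (0.698 km) < K (0.786 km) < D (0.897 km) < F (0.919 km) < …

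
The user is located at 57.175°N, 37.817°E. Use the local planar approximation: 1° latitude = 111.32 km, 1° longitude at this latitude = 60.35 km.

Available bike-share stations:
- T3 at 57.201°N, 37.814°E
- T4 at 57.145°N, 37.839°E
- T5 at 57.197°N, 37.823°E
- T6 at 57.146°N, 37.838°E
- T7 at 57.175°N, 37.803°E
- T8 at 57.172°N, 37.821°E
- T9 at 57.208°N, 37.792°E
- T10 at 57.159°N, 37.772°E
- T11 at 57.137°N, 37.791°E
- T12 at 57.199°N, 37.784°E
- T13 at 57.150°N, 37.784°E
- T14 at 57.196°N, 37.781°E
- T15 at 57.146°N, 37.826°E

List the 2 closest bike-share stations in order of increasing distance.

T8, T7

Distances from 57.175°N, 37.817°E:
T3: √((0.026·111.32)² + (-0.003·60.35)²) = √(8.37709 + 0.03278) = 2.900 km
T4: √((-0.030·111.32)² + (0.022·60.35)²) = √(11.15293 + 1.76279) = 3.594 km
T5: √((0.022·111.32)² + (0.006·60.35)²) = √(5.99780 + 0.13112) = 2.476 km
T6: √((-0.029·111.32)² + (0.021·60.35)²) = √(10.42179 + 1.60618) = 3.468 km
T7: √((0.000·111.32)² + (-0.014·60.35)²) = √(0.00000 + 0.71386) = 0.845 km
T8: √((-0.003·111.32)² + (0.004·60.35)²) = √(0.11153 + 0.05827) = 0.412 km
T9: √((0.033·111.32)² + (-0.025·60.35)²) = √(13.49504 + 2.27633) = 3.971 km
T10: √((-0.016·111.32)² + (-0.045·60.35)²) = √(3.17239 + 7.37530) = 3.248 km
T11: √((-0.038·111.32)² + (-0.026·60.35)²) = √(17.89425 + 2.46207) = 4.512 km
T12: √((0.024·111.32)² + (-0.033·60.35)²) = √(7.13787 + 3.96627) = 3.332 km
T13: √((-0.025·111.32)² + (-0.033·60.35)²) = √(7.74509 + 3.96627) = 3.422 km
T14: √((0.021·111.32)² + (-0.036·60.35)²) = √(5.46493 + 4.72019) = 3.191 km
T15: √((-0.029·111.32)² + (0.009·60.35)²) = √(10.42179 + 0.29501) = 3.274 km
Sorted: T8 (0.412 km) < T7 (0.845 km) < T5 (2.476 km) < T3 (2.900 km) < …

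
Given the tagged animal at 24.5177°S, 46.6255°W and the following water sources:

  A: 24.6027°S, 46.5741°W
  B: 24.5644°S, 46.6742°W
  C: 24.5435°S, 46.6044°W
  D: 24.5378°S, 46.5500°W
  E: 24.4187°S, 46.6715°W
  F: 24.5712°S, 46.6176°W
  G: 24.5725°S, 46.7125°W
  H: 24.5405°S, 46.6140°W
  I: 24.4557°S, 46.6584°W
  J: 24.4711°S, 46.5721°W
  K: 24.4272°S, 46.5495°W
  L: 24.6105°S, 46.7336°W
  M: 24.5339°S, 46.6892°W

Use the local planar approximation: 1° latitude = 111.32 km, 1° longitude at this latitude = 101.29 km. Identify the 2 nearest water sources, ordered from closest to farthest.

H, C

Distances from 24.5177°S, 46.6255°W:
A: 10.7999 km
B: 7.1665 km
C: 3.5800 km
D: 7.9680 km
E: 11.9652 km
F: 6.0091 km
G: 10.7177 km
H: 2.7926 km
I: 7.6642 km
J: 7.4944 km
K: 12.6789 km
L: 15.0536 km
M: 6.6995 km
Sorted: H (2.7926 km) < C (3.5800 km) < F (6.0091 km) < M (6.6995 km) < …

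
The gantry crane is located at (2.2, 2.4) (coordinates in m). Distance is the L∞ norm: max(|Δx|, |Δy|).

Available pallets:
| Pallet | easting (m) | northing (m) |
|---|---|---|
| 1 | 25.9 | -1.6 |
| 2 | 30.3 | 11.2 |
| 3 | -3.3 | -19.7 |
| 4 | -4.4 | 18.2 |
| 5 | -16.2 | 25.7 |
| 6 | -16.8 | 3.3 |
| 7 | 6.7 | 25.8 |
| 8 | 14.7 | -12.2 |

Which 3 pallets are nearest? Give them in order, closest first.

8, 4, 6

Distances from (2.2, 2.4):
1: 23.7 m
2: 28.1 m
3: 22.1 m
4: 15.8 m
5: 23.3 m
6: 19.0 m
7: 23.4 m
8: 14.6 m
Sorted: 8 (14.6 m) < 4 (15.8 m) < 6 (19.0 m) < 3 (22.1 m) < 5 (23.3 m) < …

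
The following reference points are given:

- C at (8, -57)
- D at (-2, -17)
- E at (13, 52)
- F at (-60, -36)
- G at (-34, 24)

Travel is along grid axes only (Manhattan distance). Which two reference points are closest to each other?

Pairwise distances:
C–D: 50
C–E: 114
C–F: 89
C–G: 123
D–E: 84
D–F: 77
D–G: 73
E–F: 161
E–G: 75
F–G: 86
Closest pair: C–D at 50.

C and D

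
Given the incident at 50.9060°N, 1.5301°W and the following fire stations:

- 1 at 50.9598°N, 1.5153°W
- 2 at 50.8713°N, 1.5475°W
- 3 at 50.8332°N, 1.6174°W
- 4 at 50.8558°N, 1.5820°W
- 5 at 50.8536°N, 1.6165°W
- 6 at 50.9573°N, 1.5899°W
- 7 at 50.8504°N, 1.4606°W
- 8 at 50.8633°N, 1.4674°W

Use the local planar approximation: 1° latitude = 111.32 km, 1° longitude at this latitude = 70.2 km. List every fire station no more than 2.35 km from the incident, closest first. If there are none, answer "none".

Distances from 50.9060°N, 1.5301°W:
1: √((0.0538·111.32)² + (0.0148·70.2)²) = √(35.868313 + 1.079438) = 6.0785 km
2: √((-0.0347·111.32)² + (-0.0174·70.2)²) = √(14.921255 + 1.492013) = 4.0513 km
3: √((-0.0728·111.32)² + (-0.0873·70.2)²) = √(65.676372 + 37.558022) = 10.1604 km
4: √((-0.0502·111.32)² + (-0.0519·70.2)²) = √(31.228695 + 13.274218) = 6.6711 km
5: √((-0.0524·111.32)² + (-0.0864·70.2)²) = √(34.025849 + 36.787621) = 8.4151 km
6: √((0.0513·111.32)² + (-0.0598·70.2)²) = √(32.612277 + 17.622868) = 7.0877 km
7: √((-0.0556·111.32)² + (0.0695·70.2)²) = √(38.308573 + 23.803665) = 7.8811 km
8: √((-0.0427·111.32)² + (0.0627·70.2)²) = √(22.594469 + 19.373554) = 6.4783 km
Threshold 2.35 km: none within range.

none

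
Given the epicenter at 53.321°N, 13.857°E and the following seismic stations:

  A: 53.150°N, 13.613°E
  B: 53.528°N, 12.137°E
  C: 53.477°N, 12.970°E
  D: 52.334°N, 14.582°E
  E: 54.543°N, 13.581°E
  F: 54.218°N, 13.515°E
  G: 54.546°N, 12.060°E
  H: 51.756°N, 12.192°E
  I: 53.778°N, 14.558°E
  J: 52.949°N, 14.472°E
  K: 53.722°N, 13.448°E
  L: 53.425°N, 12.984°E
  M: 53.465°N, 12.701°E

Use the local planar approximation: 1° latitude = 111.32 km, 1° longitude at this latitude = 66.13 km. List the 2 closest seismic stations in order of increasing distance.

Distances from 53.321°N, 13.857°E:
A: 24.954 km
B: 116.054 km
C: 61.174 km
D: 119.878 km
E: 137.252 km
F: 102.383 km
G: 180.881 km
H: 206.094 km
I: 68.826 km
J: 58.042 km
K: 52.194 km
L: 58.881 km
M: 78.109 km
Sorted: A (24.954 km) < K (52.194 km) < J (58.042 km) < L (58.881 km) < …

A, K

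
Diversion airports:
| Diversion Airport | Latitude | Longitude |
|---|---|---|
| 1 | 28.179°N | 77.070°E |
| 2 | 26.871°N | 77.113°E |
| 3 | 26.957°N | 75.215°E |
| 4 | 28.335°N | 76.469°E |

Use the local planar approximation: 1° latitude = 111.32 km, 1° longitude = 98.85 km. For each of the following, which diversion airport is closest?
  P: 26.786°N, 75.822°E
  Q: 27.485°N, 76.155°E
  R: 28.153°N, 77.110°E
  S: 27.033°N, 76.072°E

P→3; Q→4; R→1; S→3

P at 26.786°N, 75.822°E:
  1: 198.154 km
  2: 127.966 km
  3: 62.949 km
  4: 183.913 km
  → nearest: 3 (62.949 km)
Q at 27.485°N, 76.155°E:
  1: 118.951 km
  2: 116.789 km
  3: 109.948 km
  4: 99.583 km
  → nearest: 4 (99.583 km)
R at 28.153°N, 77.110°E:
  1: 4.900 km
  2: 142.713 km
  3: 229.815 km
  4: 66.523 km
  → nearest: 1 (4.900 km)
S at 27.033°N, 76.072°E:
  1: 161.267 km
  2: 104.471 km
  3: 85.136 km
  4: 150.157 km
  → nearest: 3 (85.136 km)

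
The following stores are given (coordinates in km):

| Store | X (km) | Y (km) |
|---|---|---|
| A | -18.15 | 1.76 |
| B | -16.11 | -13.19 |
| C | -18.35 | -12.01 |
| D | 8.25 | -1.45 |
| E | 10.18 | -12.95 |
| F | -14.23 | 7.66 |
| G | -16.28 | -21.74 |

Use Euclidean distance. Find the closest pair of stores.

Pairwise distances:
B–C: 2.53 km
A–F: 7.08 km
B–G: 8.55 km
C–G: 9.95 km
D–E: 11.66 km
A–C: 13.77 km
A–B: 15.09 km
C–F: 20.10 km
B–F: 20.93 km
A–G: 23.57 km
D–F: 24.26 km
B–E: 26.29 km
A–D: 26.59 km
B–D: 27.04 km
E–G: 27.88 km
C–E: 28.55 km
C–D: 28.62 km
F–G: 29.47 km
D–G: 31.83 km
A–E: 31.92 km
E–F: 31.95 km
Closest pair: B–C at 2.53 km.

B and C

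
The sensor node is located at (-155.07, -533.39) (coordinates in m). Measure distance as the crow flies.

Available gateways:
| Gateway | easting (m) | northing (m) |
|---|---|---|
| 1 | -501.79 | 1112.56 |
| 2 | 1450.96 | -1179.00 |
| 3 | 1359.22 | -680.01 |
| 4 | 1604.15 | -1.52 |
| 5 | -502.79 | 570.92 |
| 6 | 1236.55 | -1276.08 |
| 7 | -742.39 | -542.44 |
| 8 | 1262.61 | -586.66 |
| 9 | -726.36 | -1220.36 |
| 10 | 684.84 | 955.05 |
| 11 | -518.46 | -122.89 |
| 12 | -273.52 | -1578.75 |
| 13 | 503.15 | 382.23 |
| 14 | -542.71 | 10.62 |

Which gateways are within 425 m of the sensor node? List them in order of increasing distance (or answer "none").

none

Distances from (-155.07, -533.39):
1: 1682.07 m
2: 1730.94 m
3: 1521.37 m
4: 1837.86 m
5: 1157.76 m
6: 1577.40 m
7: 587.39 m
8: 1418.68 m
9: 893.48 m
10: 1709.06 m
11: 548.24 m
12: 1052.05 m
13: 1127.66 m
14: 667.99 m
Threshold 425 m: none within range.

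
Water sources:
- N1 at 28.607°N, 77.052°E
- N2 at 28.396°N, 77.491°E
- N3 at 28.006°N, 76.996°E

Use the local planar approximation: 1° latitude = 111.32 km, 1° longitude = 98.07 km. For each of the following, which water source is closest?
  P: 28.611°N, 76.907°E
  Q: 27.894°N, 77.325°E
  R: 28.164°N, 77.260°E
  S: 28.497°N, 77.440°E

P→N1; Q→N3; R→N3; S→N2

P at 28.611°N, 76.907°E:
  N1: √((-0.004·111.32)² + (0.145·98.07)²) = √(0.19827 + 202.21267) = 14.227 km
  N2: √((-0.215·111.32)² + (0.584·98.07)²) = √(572.82678 + 3280.18278) = 62.073 km
  N3: √((-0.605·111.32)² + (0.089·98.07)²) = √(4535.83392 + 76.18200) = 67.912 km
  → nearest: N1 (14.227 km)
Q at 27.894°N, 77.325°E:
  N1: √((0.713·111.32)² + (-0.273·98.07)²) = √(6299.78104 + 716.79942) = 83.765 km
  N2: √((0.502·111.32)² + (0.166·98.07)²) = √(3122.86945 + 265.02603) = 58.206 km
  N3: √((0.112·111.32)² + (-0.329·98.07)²) = √(155.44703 + 1041.03216) = 34.590 km
  → nearest: N3 (34.590 km)
R at 28.164°N, 77.260°E:
  N1: √((0.443·111.32)² + (-0.208·98.07)²) = √(2431.94555 + 416.10125) = 53.367 km
  N2: √((0.232·111.32)² + (0.231·98.07)²) = √(666.99467 + 513.21142) = 34.354 km
  N3: √((-0.158·111.32)² + (-0.264·98.07)²) = √(309.35744 + 670.31695) = 31.300 km
  → nearest: N3 (31.300 km)
S at 28.497°N, 77.440°E:
  N1: √((0.110·111.32)² + (-0.388·98.07)²) = √(149.94492 + 1447.89078) = 39.973 km
  N2: √((-0.101·111.32)² + (0.051·98.07)²) = √(126.41224 + 25.01570) = 12.306 km
  N3: √((-0.491·111.32)² + (-0.444·98.07)²) = √(2987.51008 + 1895.99982) = 69.882 km
  → nearest: N2 (12.306 km)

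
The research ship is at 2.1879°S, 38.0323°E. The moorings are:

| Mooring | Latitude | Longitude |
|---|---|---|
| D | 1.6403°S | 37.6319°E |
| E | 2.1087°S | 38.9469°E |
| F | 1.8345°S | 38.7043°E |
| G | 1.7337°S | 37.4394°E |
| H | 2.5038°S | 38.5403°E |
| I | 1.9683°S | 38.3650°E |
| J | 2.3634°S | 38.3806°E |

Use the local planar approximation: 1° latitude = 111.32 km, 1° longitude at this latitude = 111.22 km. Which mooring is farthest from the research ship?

Distances from 2.1879°S, 38.0323°E:
D: √((0.5476·111.32)² + (-0.4004·111.22)²) = √(3715.979199 + 1983.142487) = 75.4925 km
E: √((0.0792·111.32)² + (0.9146·111.22)²) = √(77.731448 + 10347.327037) = 102.1032 km
F: √((0.3534·111.32)² + (0.6720·111.22)²) = √(1547.673996 + 5586.043683) = 84.4613 km
G: √((0.4542·111.32)² + (-0.5929·111.22)²) = √(2556.469732 + 4348.391941) = 83.0955 km
H: √((-0.3159·111.32)² + (0.5080·111.22)²) = √(1236.646712 + 3192.222880) = 66.5498 km
I: √((0.2196·111.32)² + (0.3327·111.22)²) = √(597.600658 + 1369.214164) = 44.3488 km
J: √((-0.1755·111.32)² + (0.3483·111.22)²) = √(381.681084 + 1500.626911) = 43.3856 km
Maximum: E at 102.1032 km.

E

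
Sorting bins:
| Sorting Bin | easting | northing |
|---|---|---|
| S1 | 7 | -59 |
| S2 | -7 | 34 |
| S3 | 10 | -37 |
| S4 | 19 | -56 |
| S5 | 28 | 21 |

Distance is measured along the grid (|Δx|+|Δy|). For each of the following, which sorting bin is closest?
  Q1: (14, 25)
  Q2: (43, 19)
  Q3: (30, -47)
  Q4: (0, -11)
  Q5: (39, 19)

Q1→S5; Q2→S5; Q3→S4; Q4→S3; Q5→S5

Q1 at (14, 25):
  S1: 91
  S2: 30
  S3: 66
  S4: 86
  S5: 18
  → nearest: S5 (18)
Q2 at (43, 19):
  S1: 114
  S2: 65
  S3: 89
  S4: 99
  S5: 17
  → nearest: S5 (17)
Q3 at (30, -47):
  S1: 35
  S2: 118
  S3: 30
  S4: 20
  S5: 70
  → nearest: S4 (20)
Q4 at (0, -11):
  S1: 55
  S2: 52
  S3: 36
  S4: 64
  S5: 60
  → nearest: S3 (36)
Q5 at (39, 19):
  S1: 110
  S2: 61
  S3: 85
  S4: 95
  S5: 13
  → nearest: S5 (13)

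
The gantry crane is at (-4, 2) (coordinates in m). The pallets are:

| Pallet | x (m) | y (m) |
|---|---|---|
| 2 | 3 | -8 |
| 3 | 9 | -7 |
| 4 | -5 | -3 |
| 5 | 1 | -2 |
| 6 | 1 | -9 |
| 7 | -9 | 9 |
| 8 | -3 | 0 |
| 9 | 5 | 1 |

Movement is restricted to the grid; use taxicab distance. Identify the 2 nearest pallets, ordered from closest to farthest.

Distances from (-4, 2):
2: 17 m
3: 22 m
4: 6 m
5: 9 m
6: 16 m
7: 12 m
8: 3 m
9: 10 m
Sorted: 8 (3 m) < 4 (6 m) < 5 (9 m) < 9 (10 m) < …

8, 4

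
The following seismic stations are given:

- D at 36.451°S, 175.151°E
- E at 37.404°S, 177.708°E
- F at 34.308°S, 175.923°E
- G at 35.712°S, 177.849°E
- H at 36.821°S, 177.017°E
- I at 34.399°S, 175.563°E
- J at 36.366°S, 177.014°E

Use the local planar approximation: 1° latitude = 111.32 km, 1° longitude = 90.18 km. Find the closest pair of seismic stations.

F and I

Pairwise distances:
D–E: 253.824 km
D–F: 248.510 km
D–G: 256.837 km
D–H: 173.243 km
D–I: 231.430 km
D–J: 168.272 km
E–F: 380.385 km
E–G: 188.782 km
E–H: 89.972 km
E–I: 386.418 km
E–J: 131.410 km
F–G: 233.655 km
F–H: 296.634 km
F–I: 34.009 km
F–J: 249.329 km
G–H: 144.466 km
G–I: 252.710 km
G–J: 104.740 km
H–I: 299.810 km
H–J: 50.651 km
I–J: 255.085 km
Closest pair: F–I at 34.009 km.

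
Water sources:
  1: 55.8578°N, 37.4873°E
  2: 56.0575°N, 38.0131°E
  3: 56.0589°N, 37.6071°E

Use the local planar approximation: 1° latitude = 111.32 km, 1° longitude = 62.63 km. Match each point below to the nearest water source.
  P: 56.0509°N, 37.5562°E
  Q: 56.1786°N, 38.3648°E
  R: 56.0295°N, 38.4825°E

P→3; Q→2; R→2

P at 56.0509°N, 37.5562°E:
  1: √((-0.1931·111.32)² + (-0.0689·62.63)²) = √(462.073373 + 18.621011) = 21.9247 km
  2: √((0.0066·111.32)² + (0.4569·62.63)²) = √(0.539802 + 818.855253) = 28.6251 km
  3: √((0.0080·111.32)² + (0.0509·62.63)²) = √(0.793097 + 10.162496) = 3.3099 km
  → nearest: 3 (3.3099 km)
Q at 56.1786°N, 38.3648°E:
  1: √((-0.3208·111.32)² + (-0.8775·62.63)²) = √(1275.308090 + 3020.362529) = 65.5414 km
  2: √((-0.1211·111.32)² + (-0.3517·62.63)²) = √(181.733371 + 485.187451) = 25.8248 km
  3: √((-0.1197·111.32)² + (-0.7577·62.63)²) = √(177.555732 + 2251.953392) = 49.2901 km
  → nearest: 2 (25.8248 km)
R at 56.0295°N, 38.4825°E:
  1: √((-0.1717·111.32)² + (-0.9952·62.63)²) = √(365.331387 + 3884.951113) = 65.1942 km
  2: √((0.0280·111.32)² + (-0.4694·62.63)²) = √(9.715440 + 864.273096) = 29.5633 km
  3: √((0.0294·111.32)² + (-0.8754·62.63)²) = √(10.711272 + 3005.923391) = 54.9239 km
  → nearest: 2 (29.5633 km)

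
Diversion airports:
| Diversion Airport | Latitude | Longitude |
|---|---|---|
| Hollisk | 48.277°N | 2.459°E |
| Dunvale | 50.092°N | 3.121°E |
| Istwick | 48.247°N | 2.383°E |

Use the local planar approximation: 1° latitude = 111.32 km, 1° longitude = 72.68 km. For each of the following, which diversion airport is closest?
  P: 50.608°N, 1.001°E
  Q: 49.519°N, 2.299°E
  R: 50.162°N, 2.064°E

P→Dunvale; Q→Dunvale; R→Dunvale

P at 50.608°N, 1.001°E:
  Hollisk: √((-2.331·111.32)² + (1.458·72.68)²) = √(67333.46165 + 11229.09834) = 280.290 km
  Dunvale: √((-0.516·111.32)² + (2.120·72.68)²) = √(3299.48227 + 23741.13946) = 164.440 km
  Istwick: √((-2.361·111.32)² + (1.382·72.68)²) = √(69077.77962 + 10088.94892) = 281.366 km
  → nearest: Dunvale (164.440 km)
Q at 49.519°N, 2.299°E:
  Hollisk: √((-1.242·111.32)² + (0.160·72.68)²) = √(19115.67275 + 135.22899) = 138.748 km
  Dunvale: √((0.573·111.32)² + (0.822·72.68)²) = √(4068.69972 + 3569.22127) = 87.395 km
  Istwick: √((-1.272·111.32)² + (0.084·72.68)²) = √(20050.28813 + 37.27249) = 141.731 km
  → nearest: Dunvale (87.395 km)
R at 50.162°N, 2.064°E:
  Hollisk: √((-1.885·111.32)² + (0.395·72.68)²) = √(44032.07018 + 824.18371) = 211.793 km
  Dunvale: √((-0.070·111.32)² + (1.057·72.68)²) = √(60.72150 + 5901.73645) = 77.217 km
  Istwick: √((-1.915·111.32)² + (0.319·72.68)²) = √(45444.77441 + 537.54052) = 214.435 km
  → nearest: Dunvale (77.217 km)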